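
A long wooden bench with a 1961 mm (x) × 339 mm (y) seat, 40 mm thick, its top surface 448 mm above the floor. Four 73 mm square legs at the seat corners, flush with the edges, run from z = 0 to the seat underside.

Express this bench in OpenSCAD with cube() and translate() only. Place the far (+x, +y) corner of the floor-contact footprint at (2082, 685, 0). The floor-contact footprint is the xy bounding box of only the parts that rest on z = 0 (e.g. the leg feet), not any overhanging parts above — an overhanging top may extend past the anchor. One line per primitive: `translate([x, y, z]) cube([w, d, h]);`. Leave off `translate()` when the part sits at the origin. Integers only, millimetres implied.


translate([121, 346, 408]) cube([1961, 339, 40]);
translate([121, 346, 0]) cube([73, 73, 408]);
translate([121, 612, 0]) cube([73, 73, 408]);
translate([2009, 346, 0]) cube([73, 73, 408]);
translate([2009, 612, 0]) cube([73, 73, 408]);


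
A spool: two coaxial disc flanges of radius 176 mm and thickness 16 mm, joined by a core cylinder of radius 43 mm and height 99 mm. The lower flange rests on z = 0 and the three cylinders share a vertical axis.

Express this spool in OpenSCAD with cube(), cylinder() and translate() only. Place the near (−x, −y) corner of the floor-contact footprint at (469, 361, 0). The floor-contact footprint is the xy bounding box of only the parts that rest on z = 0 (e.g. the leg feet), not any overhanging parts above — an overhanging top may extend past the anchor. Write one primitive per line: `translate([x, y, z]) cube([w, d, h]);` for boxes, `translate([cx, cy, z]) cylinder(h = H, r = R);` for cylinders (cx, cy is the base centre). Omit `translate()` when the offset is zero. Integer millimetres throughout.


translate([645, 537, 0]) cylinder(h = 16, r = 176);
translate([645, 537, 16]) cylinder(h = 99, r = 43);
translate([645, 537, 115]) cylinder(h = 16, r = 176);


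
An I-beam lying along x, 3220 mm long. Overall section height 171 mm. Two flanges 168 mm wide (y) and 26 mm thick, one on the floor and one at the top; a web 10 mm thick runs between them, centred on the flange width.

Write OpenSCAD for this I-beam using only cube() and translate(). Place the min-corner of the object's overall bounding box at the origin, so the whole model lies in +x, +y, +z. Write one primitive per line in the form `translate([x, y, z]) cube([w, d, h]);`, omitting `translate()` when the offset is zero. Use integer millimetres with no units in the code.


cube([3220, 168, 26]);
translate([0, 79, 26]) cube([3220, 10, 119]);
translate([0, 0, 145]) cube([3220, 168, 26]);


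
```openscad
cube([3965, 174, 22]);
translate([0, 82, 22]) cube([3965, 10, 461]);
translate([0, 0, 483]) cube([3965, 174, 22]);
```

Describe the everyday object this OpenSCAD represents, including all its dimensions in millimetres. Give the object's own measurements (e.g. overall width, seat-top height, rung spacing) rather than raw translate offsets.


An I-beam lying along x, 3965 mm long. Overall section height 505 mm. Two flanges 174 mm wide (y) and 22 mm thick, one on the floor and one at the top; a web 10 mm thick runs between them, centred on the flange width.


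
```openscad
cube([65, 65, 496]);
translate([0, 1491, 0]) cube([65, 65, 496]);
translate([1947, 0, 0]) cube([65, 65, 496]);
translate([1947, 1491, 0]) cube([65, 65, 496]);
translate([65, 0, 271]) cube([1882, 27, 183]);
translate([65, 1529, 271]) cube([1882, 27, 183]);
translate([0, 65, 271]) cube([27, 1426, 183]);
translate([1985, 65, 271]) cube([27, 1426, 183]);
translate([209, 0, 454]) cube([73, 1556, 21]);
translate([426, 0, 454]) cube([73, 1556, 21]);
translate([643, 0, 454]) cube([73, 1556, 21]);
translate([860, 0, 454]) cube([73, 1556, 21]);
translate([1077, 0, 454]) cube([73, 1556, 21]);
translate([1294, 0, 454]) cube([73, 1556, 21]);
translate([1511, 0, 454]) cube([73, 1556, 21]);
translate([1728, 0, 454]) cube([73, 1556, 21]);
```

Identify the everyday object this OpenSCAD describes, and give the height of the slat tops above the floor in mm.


A bed frame. The slat-top height is 475 mm.

Four posts, four rails, and a row of slats — a bed frame. Slats sit on the rails at z = 271 + 183 = 454; with slat thickness 21, the top is 475 mm.


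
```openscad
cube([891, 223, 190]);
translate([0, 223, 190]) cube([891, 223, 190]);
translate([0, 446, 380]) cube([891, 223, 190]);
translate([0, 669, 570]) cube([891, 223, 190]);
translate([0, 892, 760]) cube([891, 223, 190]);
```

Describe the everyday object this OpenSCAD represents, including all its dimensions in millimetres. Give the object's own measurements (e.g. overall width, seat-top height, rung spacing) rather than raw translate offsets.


A straight staircase of 5 solid steps. Each step is 891 mm wide (x), 223 mm deep (y, the going) and 190 mm tall (the rise). The first step rests on the floor; each subsequent step sits one going further in +y and one rise higher in +z, directly behind and above the previous step with no overlap.


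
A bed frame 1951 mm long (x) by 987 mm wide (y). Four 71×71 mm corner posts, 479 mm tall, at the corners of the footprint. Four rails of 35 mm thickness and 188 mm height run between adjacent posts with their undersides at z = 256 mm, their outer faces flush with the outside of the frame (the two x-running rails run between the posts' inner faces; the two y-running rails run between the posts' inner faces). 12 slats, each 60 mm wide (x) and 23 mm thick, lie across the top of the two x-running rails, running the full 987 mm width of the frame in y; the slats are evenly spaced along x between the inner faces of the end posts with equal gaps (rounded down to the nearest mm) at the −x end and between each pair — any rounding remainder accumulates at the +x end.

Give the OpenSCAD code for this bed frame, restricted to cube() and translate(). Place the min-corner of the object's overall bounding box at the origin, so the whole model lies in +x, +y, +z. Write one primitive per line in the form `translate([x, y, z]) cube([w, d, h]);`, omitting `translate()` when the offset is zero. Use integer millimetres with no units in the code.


// slat z = rail_z + rail_h = 256 + 188 = 444
// slat gap = ⌊(1809 − 12·60) / 13⌋ = 83
cube([71, 71, 479]);
translate([0, 916, 0]) cube([71, 71, 479]);
translate([1880, 0, 0]) cube([71, 71, 479]);
translate([1880, 916, 0]) cube([71, 71, 479]);
translate([71, 0, 256]) cube([1809, 35, 188]);
translate([71, 952, 256]) cube([1809, 35, 188]);
translate([0, 71, 256]) cube([35, 845, 188]);
translate([1916, 71, 256]) cube([35, 845, 188]);
translate([154, 0, 444]) cube([60, 987, 23]);
translate([297, 0, 444]) cube([60, 987, 23]);
translate([440, 0, 444]) cube([60, 987, 23]);
translate([583, 0, 444]) cube([60, 987, 23]);
translate([726, 0, 444]) cube([60, 987, 23]);
translate([869, 0, 444]) cube([60, 987, 23]);
translate([1012, 0, 444]) cube([60, 987, 23]);
translate([1155, 0, 444]) cube([60, 987, 23]);
translate([1298, 0, 444]) cube([60, 987, 23]);
translate([1441, 0, 444]) cube([60, 987, 23]);
translate([1584, 0, 444]) cube([60, 987, 23]);
translate([1727, 0, 444]) cube([60, 987, 23]);


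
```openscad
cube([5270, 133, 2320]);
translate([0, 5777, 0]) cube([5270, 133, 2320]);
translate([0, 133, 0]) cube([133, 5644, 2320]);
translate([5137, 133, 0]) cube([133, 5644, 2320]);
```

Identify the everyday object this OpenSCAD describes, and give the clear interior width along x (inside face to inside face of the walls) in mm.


A house (or room) frame. The interior width is 5004 mm.

Four 2320 mm walls enclosing a rectangle with no floor or roof — a room or house frame. Outside width is 5270 mm and wall thickness is 133 mm, so the interior width is 5270 − 2 × 133 = 5004 mm.


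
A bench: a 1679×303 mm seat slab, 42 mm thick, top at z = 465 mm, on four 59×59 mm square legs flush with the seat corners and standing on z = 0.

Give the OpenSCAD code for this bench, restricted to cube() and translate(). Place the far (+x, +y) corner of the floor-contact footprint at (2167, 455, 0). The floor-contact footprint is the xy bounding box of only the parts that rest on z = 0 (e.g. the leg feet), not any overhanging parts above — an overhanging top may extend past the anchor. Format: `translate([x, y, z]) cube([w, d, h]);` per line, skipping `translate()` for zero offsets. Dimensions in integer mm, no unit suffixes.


translate([488, 152, 423]) cube([1679, 303, 42]);
translate([488, 152, 0]) cube([59, 59, 423]);
translate([488, 396, 0]) cube([59, 59, 423]);
translate([2108, 152, 0]) cube([59, 59, 423]);
translate([2108, 396, 0]) cube([59, 59, 423]);


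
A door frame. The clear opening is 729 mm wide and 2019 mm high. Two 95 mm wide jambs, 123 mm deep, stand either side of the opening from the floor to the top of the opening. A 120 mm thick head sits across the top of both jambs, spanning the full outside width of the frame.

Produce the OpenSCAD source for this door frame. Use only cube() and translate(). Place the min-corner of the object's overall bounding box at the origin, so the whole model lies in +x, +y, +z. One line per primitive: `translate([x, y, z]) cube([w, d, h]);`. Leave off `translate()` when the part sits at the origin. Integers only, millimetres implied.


cube([95, 123, 2019]);
translate([824, 0, 0]) cube([95, 123, 2019]);
translate([0, 0, 2019]) cube([919, 123, 120]);


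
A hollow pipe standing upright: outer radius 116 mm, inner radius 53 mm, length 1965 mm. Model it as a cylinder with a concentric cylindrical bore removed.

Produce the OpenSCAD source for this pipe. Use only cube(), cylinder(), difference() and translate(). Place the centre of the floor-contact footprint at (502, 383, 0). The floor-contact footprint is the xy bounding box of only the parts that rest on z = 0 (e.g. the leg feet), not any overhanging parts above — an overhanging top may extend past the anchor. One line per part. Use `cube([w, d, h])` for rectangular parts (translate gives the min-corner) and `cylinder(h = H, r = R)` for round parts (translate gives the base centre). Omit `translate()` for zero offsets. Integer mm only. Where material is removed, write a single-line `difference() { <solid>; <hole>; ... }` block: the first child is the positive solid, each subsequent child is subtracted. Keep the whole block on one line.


difference() { translate([502, 383, 0]) cylinder(h = 1965, r = 116); translate([502, 383, 0]) cylinder(h = 1965, r = 53); }


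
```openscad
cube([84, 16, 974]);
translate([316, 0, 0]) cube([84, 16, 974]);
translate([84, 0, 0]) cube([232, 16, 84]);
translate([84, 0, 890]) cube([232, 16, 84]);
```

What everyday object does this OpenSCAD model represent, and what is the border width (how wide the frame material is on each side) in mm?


A picture frame. The border width is 84 mm.

Four thin pieces enclosing a rectangular opening — a picture frame. The two full-height stiles are 974 mm tall; the top rail sits at z = 890 and is 84 mm tall, so the border above the opening is 974 − 890 = 84 mm, matching the stile x-width.


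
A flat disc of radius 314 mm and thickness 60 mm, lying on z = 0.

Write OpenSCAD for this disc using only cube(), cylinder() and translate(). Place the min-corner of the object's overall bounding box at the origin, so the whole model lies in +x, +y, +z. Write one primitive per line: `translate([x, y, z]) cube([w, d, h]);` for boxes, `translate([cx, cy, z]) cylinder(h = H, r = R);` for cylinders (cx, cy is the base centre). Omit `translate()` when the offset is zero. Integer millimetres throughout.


translate([314, 314, 0]) cylinder(h = 60, r = 314);


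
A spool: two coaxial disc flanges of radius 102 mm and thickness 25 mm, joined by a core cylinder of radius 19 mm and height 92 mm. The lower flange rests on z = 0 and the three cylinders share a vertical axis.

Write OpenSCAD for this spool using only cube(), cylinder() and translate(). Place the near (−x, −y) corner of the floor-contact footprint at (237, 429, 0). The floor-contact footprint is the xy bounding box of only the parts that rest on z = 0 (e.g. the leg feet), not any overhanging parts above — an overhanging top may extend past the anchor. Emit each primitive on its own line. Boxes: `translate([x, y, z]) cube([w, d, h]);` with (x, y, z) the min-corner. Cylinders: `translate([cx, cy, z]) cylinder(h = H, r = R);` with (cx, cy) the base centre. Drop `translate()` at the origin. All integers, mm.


translate([339, 531, 0]) cylinder(h = 25, r = 102);
translate([339, 531, 25]) cylinder(h = 92, r = 19);
translate([339, 531, 117]) cylinder(h = 25, r = 102);


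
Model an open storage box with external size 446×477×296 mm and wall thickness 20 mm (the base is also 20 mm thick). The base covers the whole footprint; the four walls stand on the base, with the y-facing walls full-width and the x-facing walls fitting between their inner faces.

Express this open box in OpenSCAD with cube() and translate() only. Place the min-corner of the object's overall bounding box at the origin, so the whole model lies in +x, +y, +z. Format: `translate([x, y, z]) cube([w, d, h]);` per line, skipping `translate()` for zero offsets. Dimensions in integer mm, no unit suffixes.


cube([446, 477, 20]);
translate([0, 0, 20]) cube([446, 20, 276]);
translate([0, 457, 20]) cube([446, 20, 276]);
translate([0, 20, 20]) cube([20, 437, 276]);
translate([426, 20, 20]) cube([20, 437, 276]);


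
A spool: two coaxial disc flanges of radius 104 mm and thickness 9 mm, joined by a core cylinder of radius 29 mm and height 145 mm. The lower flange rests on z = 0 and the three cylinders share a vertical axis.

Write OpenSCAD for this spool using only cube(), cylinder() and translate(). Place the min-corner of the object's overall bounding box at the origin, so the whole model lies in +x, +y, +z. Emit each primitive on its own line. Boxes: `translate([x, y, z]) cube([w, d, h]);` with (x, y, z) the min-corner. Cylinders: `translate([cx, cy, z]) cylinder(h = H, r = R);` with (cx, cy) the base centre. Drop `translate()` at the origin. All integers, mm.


translate([104, 104, 0]) cylinder(h = 9, r = 104);
translate([104, 104, 9]) cylinder(h = 145, r = 29);
translate([104, 104, 154]) cylinder(h = 9, r = 104);


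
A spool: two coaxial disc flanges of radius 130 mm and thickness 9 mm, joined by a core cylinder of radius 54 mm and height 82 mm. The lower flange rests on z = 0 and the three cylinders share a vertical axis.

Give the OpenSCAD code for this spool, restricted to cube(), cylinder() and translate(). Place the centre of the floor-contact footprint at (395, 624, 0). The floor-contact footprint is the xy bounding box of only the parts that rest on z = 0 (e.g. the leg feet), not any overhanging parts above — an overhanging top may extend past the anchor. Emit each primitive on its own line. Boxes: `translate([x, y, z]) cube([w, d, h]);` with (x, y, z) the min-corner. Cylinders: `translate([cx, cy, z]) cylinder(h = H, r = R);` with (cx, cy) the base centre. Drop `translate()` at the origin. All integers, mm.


translate([395, 624, 0]) cylinder(h = 9, r = 130);
translate([395, 624, 9]) cylinder(h = 82, r = 54);
translate([395, 624, 91]) cylinder(h = 9, r = 130);


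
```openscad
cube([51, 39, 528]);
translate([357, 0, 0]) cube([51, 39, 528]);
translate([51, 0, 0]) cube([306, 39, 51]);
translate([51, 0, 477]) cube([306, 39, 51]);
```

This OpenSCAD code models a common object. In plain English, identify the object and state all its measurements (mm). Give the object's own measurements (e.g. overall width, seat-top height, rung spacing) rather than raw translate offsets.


A rectangular picture frame lying in the x–z plane (depth along y). The opening is 306 mm wide (x) by 426 mm tall (z), surrounded by a border 51 mm wide on all four sides. The frame is 39 mm deep and is made of two full-height vertical stiles with two horizontal rails fitted between them.


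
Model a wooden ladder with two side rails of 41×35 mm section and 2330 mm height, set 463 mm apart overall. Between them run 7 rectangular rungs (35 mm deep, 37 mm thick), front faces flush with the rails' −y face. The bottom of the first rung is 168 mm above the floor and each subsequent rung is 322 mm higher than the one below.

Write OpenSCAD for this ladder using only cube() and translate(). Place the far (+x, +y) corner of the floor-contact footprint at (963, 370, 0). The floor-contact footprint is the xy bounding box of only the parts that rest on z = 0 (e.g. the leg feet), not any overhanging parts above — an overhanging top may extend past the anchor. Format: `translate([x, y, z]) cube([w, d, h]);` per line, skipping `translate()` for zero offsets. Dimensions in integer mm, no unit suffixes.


// rung span = 463 - 2*41 = 381
// rung[k] z = 168 + k*322
translate([500, 335, 0]) cube([41, 35, 2330]);
translate([922, 335, 0]) cube([41, 35, 2330]);
translate([541, 335, 168]) cube([381, 35, 37]);
translate([541, 335, 490]) cube([381, 35, 37]);
translate([541, 335, 812]) cube([381, 35, 37]);
translate([541, 335, 1134]) cube([381, 35, 37]);
translate([541, 335, 1456]) cube([381, 35, 37]);
translate([541, 335, 1778]) cube([381, 35, 37]);
translate([541, 335, 2100]) cube([381, 35, 37]);


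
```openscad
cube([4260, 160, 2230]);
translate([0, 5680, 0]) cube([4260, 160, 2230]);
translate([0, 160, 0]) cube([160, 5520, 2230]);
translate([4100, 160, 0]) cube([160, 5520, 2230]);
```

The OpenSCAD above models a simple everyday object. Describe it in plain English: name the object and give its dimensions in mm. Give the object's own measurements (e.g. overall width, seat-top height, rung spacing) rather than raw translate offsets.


The wall frame of a small rectangular building: four walls, each 2230 mm tall and 160 mm thick, enclosing a footprint 4260 mm (x) by 5840 mm (y) outside-to-outside, with no floor or roof. The front and back walls (the −y and +y sides) span the full width; the two side walls fit between them.


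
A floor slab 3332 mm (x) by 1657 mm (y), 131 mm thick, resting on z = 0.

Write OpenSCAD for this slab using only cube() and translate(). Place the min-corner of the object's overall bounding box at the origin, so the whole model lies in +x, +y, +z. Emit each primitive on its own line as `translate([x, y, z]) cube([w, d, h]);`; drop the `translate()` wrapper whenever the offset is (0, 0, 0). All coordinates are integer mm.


cube([3332, 1657, 131]);


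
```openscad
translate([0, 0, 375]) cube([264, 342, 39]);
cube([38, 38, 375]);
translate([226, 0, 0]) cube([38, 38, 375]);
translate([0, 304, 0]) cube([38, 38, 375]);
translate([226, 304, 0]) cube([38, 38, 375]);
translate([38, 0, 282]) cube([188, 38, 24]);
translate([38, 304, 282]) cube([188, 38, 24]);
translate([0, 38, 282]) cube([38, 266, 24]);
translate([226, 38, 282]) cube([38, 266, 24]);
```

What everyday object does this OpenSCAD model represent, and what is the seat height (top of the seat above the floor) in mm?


A stool. The seat height is 414 mm.

A 264×342×39 slab at z = 375 on four corner posts — a stool. The seat top is 375 + 39 = 414 mm.


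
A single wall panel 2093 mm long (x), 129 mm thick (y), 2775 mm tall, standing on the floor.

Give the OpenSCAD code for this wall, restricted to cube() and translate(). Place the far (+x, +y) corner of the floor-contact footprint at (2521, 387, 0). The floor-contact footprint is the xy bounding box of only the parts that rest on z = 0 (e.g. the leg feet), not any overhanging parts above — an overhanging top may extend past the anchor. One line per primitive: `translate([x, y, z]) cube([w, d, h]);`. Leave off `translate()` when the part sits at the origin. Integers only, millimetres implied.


translate([428, 258, 0]) cube([2093, 129, 2775]);


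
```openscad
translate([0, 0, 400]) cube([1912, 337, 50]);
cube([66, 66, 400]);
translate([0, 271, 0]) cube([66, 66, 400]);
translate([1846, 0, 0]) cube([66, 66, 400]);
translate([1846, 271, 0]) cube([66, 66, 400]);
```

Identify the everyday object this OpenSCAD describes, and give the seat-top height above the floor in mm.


A bench. The seat-top height is 450 mm.

A long slab on four corner posts — a bench. The slab sits at z = 400 with thickness 50, so the top is 400 + 50 = 450 mm.


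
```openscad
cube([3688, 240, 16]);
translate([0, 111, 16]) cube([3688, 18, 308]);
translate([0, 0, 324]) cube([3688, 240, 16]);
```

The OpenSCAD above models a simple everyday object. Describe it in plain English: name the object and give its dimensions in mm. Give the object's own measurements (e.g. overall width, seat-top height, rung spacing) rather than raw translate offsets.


An I-beam lying along x, 3688 mm long. Overall section height 340 mm. Two flanges 240 mm wide (y) and 16 mm thick, one on the floor and one at the top; a web 18 mm thick runs between them, centred on the flange width.


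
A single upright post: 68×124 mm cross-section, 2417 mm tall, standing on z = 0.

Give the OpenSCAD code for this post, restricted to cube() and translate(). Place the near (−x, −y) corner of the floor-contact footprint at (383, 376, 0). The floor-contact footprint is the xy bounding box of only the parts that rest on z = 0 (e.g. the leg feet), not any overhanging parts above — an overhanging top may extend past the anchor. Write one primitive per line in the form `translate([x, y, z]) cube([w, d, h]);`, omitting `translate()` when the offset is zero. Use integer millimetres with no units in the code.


translate([383, 376, 0]) cube([68, 124, 2417]);


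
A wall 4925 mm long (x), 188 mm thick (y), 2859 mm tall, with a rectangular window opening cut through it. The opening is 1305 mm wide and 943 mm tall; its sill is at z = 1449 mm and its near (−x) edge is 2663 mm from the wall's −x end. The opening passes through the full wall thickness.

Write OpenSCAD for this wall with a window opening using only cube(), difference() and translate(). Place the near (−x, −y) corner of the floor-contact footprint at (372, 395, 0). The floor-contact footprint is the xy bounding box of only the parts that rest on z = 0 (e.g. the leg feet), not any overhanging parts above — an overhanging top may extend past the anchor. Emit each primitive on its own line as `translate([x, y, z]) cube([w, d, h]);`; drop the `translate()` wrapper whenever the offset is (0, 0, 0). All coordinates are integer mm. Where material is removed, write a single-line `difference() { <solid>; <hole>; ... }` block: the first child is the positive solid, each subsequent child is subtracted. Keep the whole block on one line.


difference() { translate([372, 395, 0]) cube([4925, 188, 2859]); translate([3035, 395, 1449]) cube([1305, 188, 943]); }


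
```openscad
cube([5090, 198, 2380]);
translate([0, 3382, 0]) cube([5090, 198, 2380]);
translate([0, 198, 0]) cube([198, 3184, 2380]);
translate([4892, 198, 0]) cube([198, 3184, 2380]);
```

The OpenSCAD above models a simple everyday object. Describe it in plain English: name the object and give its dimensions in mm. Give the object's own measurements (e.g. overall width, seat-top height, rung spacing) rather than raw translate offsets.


The wall frame of a small rectangular building: four walls, each 2380 mm tall and 198 mm thick, enclosing a footprint 5090 mm (x) by 3580 mm (y) outside-to-outside, with no floor or roof. The front and back walls (the −y and +y sides) span the full width; the two side walls fit between them.


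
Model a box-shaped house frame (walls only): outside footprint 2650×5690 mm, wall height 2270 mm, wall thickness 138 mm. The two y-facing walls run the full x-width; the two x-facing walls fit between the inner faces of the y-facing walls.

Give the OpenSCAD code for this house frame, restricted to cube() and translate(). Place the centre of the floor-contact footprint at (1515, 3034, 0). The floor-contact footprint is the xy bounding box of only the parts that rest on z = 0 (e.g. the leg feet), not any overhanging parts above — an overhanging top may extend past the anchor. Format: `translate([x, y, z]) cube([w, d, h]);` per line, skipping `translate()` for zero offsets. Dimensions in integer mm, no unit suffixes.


translate([190, 189, 0]) cube([2650, 138, 2270]);
translate([190, 5741, 0]) cube([2650, 138, 2270]);
translate([190, 327, 0]) cube([138, 5414, 2270]);
translate([2702, 327, 0]) cube([138, 5414, 2270]);


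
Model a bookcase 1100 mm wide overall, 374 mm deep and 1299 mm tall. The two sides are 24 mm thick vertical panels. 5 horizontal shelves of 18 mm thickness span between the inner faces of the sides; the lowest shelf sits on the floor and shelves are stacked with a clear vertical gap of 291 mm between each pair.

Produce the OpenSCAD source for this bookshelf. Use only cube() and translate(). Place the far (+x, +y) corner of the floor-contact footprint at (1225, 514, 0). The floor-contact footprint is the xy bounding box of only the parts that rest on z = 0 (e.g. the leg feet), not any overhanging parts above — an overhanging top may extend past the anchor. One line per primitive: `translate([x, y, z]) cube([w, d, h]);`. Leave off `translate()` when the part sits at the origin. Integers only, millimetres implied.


translate([125, 140, 0]) cube([24, 374, 1299]);
translate([1201, 140, 0]) cube([24, 374, 1299]);
translate([149, 140, 0]) cube([1052, 374, 18]);
translate([149, 140, 309]) cube([1052, 374, 18]);
translate([149, 140, 618]) cube([1052, 374, 18]);
translate([149, 140, 927]) cube([1052, 374, 18]);
translate([149, 140, 1236]) cube([1052, 374, 18]);


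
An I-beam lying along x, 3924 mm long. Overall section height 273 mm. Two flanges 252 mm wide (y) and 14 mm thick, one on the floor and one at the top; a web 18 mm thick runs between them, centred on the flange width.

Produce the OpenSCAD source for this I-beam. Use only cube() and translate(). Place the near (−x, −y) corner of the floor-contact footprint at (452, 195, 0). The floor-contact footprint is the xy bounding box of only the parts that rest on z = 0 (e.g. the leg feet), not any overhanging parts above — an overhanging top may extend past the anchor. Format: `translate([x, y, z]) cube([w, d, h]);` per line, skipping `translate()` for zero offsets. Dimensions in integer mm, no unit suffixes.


translate([452, 195, 0]) cube([3924, 252, 14]);
translate([452, 312, 14]) cube([3924, 18, 245]);
translate([452, 195, 259]) cube([3924, 252, 14]);


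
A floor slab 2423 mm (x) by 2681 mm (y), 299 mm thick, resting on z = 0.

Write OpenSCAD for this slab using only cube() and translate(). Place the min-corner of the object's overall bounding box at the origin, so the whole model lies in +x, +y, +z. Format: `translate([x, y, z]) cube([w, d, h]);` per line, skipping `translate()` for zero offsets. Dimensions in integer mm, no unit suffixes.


cube([2423, 2681, 299]);


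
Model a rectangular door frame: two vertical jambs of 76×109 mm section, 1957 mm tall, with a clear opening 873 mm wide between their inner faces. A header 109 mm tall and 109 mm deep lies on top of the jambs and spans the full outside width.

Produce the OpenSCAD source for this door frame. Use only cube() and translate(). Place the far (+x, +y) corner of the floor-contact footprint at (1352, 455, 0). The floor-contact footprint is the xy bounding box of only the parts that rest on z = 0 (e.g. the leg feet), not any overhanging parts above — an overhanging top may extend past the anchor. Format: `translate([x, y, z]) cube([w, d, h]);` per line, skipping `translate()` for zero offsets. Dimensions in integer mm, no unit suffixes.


translate([327, 346, 0]) cube([76, 109, 1957]);
translate([1276, 346, 0]) cube([76, 109, 1957]);
translate([327, 346, 1957]) cube([1025, 109, 109]);


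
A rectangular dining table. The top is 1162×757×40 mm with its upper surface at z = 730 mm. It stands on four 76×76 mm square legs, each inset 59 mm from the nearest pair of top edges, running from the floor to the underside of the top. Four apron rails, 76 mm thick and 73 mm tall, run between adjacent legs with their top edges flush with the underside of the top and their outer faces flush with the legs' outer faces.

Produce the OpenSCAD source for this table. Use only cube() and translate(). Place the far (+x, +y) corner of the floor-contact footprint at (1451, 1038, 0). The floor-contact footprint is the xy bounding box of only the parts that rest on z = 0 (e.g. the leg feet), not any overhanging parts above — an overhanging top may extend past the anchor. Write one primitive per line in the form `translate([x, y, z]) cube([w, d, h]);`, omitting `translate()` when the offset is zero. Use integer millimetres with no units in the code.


translate([348, 340, 690]) cube([1162, 757, 40]);
translate([407, 399, 0]) cube([76, 76, 690]);
translate([1375, 399, 0]) cube([76, 76, 690]);
translate([407, 962, 0]) cube([76, 76, 690]);
translate([1375, 962, 0]) cube([76, 76, 690]);
translate([483, 399, 617]) cube([892, 76, 73]);
translate([483, 962, 617]) cube([892, 76, 73]);
translate([407, 475, 617]) cube([76, 487, 73]);
translate([1375, 475, 617]) cube([76, 487, 73]);


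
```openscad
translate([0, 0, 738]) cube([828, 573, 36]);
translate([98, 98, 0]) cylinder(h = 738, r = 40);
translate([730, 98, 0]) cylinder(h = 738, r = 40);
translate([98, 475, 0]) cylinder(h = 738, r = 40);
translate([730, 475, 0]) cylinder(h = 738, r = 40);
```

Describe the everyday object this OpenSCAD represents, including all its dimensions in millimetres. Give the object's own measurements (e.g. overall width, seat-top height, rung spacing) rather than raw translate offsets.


A table: top 828 mm (x) × 573 mm (y), 36 mm thick, upper face at z = 774 mm, on four round legs of 80 mm diameter, each leg's bounding box inset 58 mm from the nearest pair of top edges from z = 0 to the bottom of the top.


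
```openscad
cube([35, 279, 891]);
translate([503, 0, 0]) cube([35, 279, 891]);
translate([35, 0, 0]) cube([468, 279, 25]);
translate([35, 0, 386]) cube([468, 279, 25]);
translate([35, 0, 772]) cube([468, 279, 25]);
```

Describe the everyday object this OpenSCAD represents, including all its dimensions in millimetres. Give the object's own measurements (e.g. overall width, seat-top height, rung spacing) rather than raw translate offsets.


An open bookshelf. Two side panels, each 35 mm thick, 279 mm deep and 891 mm tall, stand 538 mm apart (outside-to-outside). Between them sit 3 shelves, each 25 mm thick and 279 mm deep, spanning the full gap between the sides. The bottom shelf rests on the floor (its underside at z = 0) and the clear gap between one shelf's top and the next shelf's underside is 361 mm.


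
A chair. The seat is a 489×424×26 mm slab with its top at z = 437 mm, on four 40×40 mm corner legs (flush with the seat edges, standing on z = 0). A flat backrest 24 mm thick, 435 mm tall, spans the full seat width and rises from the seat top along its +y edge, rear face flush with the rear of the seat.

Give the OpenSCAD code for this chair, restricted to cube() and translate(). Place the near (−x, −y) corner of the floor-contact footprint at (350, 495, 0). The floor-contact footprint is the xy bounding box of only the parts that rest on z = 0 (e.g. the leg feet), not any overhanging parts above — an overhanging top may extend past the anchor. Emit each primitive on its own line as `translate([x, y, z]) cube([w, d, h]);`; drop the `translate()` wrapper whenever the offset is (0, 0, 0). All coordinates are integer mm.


translate([350, 495, 411]) cube([489, 424, 26]);
translate([350, 495, 0]) cube([40, 40, 411]);
translate([799, 495, 0]) cube([40, 40, 411]);
translate([350, 879, 0]) cube([40, 40, 411]);
translate([799, 879, 0]) cube([40, 40, 411]);
translate([350, 895, 437]) cube([489, 24, 435]);


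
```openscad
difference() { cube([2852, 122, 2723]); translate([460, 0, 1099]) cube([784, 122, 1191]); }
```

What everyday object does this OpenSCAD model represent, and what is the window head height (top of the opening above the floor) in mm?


A wall with a window opening. The window head height is 2290 mm.

A wall with a rectangular opening subtracted — a window. Sill at z = 1099, opening 1191 mm tall, so the head is at 1099 + 1191 = 2290 mm.


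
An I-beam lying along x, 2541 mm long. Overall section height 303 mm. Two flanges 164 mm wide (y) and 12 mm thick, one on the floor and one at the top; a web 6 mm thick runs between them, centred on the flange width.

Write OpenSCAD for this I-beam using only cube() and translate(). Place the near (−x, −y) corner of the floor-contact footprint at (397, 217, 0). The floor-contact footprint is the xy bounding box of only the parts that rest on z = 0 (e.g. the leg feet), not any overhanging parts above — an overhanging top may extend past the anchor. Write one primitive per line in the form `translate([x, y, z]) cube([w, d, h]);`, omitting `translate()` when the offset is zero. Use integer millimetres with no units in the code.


translate([397, 217, 0]) cube([2541, 164, 12]);
translate([397, 296, 12]) cube([2541, 6, 279]);
translate([397, 217, 291]) cube([2541, 164, 12]);


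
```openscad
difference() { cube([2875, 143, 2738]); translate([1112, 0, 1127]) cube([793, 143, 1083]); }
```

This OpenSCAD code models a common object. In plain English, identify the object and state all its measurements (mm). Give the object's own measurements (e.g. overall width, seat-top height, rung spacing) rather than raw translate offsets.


A wall 2875 mm long (x), 143 mm thick (y), 2738 mm tall, with a rectangular window opening cut through it. The opening is 793 mm wide and 1083 mm tall; its sill is at z = 1127 mm and its near (−x) edge is 1112 mm from the wall's −x end. The opening passes through the full wall thickness.


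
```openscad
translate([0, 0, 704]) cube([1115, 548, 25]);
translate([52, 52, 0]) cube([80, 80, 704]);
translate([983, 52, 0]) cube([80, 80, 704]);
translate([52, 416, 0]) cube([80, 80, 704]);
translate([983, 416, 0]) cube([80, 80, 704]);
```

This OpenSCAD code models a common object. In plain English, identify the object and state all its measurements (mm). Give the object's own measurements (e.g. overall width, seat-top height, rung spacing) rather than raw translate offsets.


A table: top 1115 mm (x) × 548 mm (y), 25 mm thick, upper face at z = 729 mm, on four 80×80 mm square legs, each inset 52 mm from the nearest pair of top edges from z = 0 to the bottom of the top.


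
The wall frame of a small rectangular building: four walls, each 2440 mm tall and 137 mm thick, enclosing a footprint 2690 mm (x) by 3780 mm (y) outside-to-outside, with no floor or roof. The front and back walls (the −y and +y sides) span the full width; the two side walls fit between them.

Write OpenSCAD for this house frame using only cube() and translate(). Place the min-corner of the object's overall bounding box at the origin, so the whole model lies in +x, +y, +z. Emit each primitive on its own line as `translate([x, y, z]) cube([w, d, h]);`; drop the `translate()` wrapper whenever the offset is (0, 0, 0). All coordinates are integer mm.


cube([2690, 137, 2440]);
translate([0, 3643, 0]) cube([2690, 137, 2440]);
translate([0, 137, 0]) cube([137, 3506, 2440]);
translate([2553, 137, 0]) cube([137, 3506, 2440]);


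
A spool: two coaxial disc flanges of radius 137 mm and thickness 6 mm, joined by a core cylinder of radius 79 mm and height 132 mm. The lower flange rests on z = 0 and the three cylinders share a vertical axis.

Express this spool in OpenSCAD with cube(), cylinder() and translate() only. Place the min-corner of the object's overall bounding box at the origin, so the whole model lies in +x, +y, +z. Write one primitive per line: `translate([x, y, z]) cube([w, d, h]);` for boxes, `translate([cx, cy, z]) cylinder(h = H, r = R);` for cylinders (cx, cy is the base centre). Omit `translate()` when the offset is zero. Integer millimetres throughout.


translate([137, 137, 0]) cylinder(h = 6, r = 137);
translate([137, 137, 6]) cylinder(h = 132, r = 79);
translate([137, 137, 138]) cylinder(h = 6, r = 137);


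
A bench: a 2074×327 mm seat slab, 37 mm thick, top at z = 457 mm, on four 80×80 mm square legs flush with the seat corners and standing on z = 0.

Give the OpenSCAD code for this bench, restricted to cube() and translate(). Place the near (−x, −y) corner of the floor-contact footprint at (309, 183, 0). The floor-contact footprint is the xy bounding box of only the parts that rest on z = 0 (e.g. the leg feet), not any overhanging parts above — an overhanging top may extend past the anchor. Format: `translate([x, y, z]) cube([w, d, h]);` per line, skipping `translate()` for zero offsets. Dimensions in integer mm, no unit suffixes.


translate([309, 183, 420]) cube([2074, 327, 37]);
translate([309, 183, 0]) cube([80, 80, 420]);
translate([309, 430, 0]) cube([80, 80, 420]);
translate([2303, 183, 0]) cube([80, 80, 420]);
translate([2303, 430, 0]) cube([80, 80, 420]);


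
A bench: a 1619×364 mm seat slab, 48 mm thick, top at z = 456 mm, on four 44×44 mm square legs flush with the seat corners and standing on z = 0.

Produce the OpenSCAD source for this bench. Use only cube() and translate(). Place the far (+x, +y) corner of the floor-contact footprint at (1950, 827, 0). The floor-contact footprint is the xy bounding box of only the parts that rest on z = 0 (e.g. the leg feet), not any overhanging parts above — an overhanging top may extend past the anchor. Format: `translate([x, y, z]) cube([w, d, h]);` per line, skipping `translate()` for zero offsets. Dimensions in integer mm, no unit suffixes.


translate([331, 463, 408]) cube([1619, 364, 48]);
translate([331, 463, 0]) cube([44, 44, 408]);
translate([331, 783, 0]) cube([44, 44, 408]);
translate([1906, 463, 0]) cube([44, 44, 408]);
translate([1906, 783, 0]) cube([44, 44, 408]);


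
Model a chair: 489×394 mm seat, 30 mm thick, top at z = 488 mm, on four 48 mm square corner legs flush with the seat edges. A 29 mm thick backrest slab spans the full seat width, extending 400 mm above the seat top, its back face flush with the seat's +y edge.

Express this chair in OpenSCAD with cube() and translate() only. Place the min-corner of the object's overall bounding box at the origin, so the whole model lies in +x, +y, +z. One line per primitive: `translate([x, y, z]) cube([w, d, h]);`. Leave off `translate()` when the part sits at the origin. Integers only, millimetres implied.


translate([0, 0, 458]) cube([489, 394, 30]);
cube([48, 48, 458]);
translate([441, 0, 0]) cube([48, 48, 458]);
translate([0, 346, 0]) cube([48, 48, 458]);
translate([441, 346, 0]) cube([48, 48, 458]);
translate([0, 365, 488]) cube([489, 29, 400]);


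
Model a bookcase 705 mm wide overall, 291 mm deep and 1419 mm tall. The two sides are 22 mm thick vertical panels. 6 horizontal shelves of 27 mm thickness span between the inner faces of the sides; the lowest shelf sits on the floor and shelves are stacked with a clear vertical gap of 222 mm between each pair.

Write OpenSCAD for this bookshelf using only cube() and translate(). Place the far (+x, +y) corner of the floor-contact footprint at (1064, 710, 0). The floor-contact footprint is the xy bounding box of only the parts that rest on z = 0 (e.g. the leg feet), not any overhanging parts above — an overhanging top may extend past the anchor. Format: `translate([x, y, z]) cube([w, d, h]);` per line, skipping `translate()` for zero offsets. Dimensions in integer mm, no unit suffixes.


translate([359, 419, 0]) cube([22, 291, 1419]);
translate([1042, 419, 0]) cube([22, 291, 1419]);
translate([381, 419, 0]) cube([661, 291, 27]);
translate([381, 419, 249]) cube([661, 291, 27]);
translate([381, 419, 498]) cube([661, 291, 27]);
translate([381, 419, 747]) cube([661, 291, 27]);
translate([381, 419, 996]) cube([661, 291, 27]);
translate([381, 419, 1245]) cube([661, 291, 27]);


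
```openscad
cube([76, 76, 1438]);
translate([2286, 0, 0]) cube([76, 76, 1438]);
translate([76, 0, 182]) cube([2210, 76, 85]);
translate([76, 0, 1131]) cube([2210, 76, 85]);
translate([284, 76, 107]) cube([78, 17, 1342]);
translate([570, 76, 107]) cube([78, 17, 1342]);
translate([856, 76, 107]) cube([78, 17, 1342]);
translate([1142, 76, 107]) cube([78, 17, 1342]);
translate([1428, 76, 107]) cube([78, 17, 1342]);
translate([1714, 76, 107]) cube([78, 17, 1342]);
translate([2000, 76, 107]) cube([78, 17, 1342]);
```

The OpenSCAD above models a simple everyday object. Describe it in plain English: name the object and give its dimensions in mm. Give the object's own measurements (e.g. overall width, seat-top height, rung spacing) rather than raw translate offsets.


A fence section. Two 76×76 mm posts, 1438 mm tall, stand on the floor with a clear span of 2210 mm between their inner faces. Two horizontal rails of 76×85 mm section span the gap between the posts with their undersides at z = 182 mm and z = 1131 mm, flush with the posts' −y face. 7 pickets, each 78 mm wide, 17 mm thick and 1342 mm tall, are fixed to the +y face of the rails with their bottoms at z = 107 mm, spaced across the span with a 208 mm gap after the −x post and between neighbouring pickets and before the +x post.
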